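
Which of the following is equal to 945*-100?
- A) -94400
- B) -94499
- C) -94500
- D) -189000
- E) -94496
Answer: C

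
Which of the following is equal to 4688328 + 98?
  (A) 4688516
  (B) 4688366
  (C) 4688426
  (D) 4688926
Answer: C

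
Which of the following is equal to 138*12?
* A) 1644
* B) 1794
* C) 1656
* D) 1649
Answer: C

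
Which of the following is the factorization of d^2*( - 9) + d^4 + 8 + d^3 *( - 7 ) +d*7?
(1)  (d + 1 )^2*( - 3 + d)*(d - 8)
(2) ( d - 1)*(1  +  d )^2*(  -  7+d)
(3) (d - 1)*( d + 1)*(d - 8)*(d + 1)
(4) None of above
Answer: 3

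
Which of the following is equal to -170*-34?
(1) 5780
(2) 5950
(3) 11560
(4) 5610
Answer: 1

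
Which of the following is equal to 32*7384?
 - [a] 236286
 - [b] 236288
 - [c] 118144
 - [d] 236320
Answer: b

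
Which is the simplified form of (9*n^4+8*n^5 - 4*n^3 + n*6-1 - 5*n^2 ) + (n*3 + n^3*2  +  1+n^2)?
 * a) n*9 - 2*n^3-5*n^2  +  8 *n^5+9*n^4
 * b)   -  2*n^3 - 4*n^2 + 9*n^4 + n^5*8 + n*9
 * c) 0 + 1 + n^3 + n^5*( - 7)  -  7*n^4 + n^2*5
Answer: b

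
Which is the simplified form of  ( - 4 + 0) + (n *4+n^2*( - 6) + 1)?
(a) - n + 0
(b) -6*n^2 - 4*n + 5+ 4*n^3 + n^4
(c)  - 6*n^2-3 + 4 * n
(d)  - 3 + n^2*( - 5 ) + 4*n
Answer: c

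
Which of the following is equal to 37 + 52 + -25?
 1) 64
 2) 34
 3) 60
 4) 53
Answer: 1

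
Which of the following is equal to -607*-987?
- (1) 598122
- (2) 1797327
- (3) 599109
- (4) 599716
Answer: 3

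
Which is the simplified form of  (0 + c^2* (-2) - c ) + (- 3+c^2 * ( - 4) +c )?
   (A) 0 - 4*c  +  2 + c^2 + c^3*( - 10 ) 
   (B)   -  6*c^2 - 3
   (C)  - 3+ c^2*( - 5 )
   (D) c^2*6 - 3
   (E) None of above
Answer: B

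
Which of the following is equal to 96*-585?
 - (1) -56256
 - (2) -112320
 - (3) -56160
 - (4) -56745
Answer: 3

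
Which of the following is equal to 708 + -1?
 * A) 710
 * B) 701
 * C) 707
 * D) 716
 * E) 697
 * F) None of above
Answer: C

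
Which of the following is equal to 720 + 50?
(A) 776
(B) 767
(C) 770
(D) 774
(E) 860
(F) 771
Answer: C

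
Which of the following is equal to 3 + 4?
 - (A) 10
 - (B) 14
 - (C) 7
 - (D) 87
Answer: C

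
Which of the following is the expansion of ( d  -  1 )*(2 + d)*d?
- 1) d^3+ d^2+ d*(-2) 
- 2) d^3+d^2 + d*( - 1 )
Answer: 1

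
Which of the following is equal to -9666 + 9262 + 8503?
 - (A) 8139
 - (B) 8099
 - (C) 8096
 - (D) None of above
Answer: B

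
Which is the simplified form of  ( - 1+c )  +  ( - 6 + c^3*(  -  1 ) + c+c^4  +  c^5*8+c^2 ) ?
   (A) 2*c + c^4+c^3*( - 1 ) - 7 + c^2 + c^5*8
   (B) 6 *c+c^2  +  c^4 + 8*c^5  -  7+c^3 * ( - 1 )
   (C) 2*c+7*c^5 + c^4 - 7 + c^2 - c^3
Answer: A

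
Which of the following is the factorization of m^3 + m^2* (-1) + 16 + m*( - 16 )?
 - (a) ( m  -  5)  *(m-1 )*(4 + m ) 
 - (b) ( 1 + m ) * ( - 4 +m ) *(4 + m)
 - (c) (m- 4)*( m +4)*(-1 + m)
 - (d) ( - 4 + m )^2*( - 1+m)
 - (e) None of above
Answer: c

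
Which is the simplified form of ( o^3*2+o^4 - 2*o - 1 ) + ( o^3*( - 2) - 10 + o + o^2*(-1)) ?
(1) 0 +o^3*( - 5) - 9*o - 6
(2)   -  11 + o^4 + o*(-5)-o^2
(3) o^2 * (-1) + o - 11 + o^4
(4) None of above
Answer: 4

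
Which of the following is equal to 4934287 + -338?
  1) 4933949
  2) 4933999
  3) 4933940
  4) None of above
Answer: 1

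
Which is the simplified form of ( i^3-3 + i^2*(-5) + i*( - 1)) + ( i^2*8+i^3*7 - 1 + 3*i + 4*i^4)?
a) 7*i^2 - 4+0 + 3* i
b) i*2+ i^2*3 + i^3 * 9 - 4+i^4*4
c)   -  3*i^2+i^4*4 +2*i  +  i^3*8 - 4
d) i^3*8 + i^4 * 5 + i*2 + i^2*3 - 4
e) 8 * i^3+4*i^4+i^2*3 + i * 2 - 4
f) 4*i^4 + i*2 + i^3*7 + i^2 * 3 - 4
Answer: e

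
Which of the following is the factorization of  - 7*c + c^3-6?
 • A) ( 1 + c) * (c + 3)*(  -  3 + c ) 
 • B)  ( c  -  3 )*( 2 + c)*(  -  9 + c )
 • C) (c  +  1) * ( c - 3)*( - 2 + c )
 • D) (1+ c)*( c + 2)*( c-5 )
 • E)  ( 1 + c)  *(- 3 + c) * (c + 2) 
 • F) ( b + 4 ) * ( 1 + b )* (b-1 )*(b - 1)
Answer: E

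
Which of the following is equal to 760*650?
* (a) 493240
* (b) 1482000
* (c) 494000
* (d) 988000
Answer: c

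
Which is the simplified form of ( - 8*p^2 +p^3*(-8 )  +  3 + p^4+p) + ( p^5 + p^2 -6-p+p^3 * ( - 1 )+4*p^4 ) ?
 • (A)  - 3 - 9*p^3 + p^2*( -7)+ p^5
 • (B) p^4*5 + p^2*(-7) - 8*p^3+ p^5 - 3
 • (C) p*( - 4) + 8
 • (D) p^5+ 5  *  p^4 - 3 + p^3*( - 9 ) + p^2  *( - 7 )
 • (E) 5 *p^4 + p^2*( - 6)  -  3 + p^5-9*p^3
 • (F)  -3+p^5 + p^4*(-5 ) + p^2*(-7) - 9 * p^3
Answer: D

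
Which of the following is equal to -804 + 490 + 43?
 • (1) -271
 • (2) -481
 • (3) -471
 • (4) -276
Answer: 1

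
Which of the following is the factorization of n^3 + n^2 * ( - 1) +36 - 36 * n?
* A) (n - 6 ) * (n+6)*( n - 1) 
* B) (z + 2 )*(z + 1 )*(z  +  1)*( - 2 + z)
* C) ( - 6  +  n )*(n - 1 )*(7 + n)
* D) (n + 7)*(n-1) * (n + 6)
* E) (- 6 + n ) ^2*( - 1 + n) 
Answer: A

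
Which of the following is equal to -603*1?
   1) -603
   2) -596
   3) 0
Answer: 1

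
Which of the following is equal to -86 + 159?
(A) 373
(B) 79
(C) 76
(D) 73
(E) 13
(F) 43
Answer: D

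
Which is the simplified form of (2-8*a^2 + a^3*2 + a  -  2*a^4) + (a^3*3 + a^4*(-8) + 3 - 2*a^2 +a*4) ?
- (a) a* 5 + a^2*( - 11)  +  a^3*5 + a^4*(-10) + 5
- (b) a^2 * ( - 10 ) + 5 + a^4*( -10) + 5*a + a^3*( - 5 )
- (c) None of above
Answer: c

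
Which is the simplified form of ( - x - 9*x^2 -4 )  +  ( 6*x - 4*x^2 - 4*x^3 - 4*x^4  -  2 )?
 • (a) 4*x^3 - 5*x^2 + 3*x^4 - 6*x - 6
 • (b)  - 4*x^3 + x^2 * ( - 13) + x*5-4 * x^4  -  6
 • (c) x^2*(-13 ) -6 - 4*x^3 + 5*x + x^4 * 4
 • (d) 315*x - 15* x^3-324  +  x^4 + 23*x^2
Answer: b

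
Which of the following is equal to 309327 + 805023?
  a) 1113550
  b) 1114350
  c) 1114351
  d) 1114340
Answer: b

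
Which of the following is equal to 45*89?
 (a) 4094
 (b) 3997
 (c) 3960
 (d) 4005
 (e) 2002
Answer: d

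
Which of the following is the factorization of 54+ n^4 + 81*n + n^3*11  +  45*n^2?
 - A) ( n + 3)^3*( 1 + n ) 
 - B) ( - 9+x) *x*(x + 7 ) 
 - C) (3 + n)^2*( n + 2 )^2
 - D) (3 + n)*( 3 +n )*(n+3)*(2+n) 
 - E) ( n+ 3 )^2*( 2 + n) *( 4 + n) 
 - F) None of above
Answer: D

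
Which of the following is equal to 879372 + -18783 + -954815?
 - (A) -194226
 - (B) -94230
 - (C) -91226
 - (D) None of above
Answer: D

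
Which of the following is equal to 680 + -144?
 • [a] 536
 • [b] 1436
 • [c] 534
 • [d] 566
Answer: a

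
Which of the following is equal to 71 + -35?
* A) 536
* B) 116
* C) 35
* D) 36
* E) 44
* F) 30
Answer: D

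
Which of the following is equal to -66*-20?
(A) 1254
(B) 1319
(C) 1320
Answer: C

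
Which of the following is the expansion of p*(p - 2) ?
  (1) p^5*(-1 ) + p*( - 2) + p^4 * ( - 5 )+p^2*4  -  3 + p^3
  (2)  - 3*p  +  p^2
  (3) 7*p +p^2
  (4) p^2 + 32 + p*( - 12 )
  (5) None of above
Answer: 5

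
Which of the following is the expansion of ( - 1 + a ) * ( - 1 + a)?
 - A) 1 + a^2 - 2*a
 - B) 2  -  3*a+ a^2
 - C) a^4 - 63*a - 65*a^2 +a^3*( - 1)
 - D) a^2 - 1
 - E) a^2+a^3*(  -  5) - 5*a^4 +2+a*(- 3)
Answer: A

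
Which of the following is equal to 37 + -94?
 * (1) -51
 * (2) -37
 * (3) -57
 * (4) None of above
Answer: 3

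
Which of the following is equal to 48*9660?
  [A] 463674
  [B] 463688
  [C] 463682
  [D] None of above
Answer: D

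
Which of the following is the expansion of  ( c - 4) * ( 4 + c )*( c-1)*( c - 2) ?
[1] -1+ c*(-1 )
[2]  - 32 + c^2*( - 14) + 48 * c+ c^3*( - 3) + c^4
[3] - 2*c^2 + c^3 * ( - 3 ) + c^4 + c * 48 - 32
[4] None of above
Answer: 2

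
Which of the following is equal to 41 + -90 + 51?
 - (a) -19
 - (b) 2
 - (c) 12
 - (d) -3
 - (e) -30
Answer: b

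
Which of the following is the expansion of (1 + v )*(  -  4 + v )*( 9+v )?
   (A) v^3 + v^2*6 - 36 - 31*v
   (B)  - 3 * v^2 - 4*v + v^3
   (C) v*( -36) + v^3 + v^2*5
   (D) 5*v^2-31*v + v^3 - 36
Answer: A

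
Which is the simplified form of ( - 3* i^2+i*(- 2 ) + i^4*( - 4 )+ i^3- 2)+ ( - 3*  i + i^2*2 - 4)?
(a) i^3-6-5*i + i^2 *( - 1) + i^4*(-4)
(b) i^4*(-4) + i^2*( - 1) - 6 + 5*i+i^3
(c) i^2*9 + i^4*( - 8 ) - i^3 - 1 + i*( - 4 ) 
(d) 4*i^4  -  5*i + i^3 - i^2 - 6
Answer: a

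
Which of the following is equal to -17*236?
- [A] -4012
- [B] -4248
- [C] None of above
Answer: A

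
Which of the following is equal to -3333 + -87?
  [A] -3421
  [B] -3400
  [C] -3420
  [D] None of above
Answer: C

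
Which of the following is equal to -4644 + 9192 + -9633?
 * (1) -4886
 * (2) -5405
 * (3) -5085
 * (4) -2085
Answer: 3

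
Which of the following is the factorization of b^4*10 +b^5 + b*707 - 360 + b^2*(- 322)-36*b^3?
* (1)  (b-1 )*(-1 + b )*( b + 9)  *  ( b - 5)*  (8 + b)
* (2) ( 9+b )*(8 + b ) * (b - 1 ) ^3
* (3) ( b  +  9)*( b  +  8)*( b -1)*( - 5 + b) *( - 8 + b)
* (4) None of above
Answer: 1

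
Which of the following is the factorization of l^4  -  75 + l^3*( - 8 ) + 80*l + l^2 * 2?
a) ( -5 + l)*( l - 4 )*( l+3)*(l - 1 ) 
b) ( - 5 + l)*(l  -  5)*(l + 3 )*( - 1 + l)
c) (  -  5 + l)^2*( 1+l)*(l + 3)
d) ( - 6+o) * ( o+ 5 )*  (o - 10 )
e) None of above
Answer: b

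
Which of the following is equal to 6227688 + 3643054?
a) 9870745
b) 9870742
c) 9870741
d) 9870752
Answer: b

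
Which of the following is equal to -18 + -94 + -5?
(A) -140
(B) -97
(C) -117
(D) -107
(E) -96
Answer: C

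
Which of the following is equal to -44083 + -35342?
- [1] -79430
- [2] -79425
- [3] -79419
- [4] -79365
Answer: 2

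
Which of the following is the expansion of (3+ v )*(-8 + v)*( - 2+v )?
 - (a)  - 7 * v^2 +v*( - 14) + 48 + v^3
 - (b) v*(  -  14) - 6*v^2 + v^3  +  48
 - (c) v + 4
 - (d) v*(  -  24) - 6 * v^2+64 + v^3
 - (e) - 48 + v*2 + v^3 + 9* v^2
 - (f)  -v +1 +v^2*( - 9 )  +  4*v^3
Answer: a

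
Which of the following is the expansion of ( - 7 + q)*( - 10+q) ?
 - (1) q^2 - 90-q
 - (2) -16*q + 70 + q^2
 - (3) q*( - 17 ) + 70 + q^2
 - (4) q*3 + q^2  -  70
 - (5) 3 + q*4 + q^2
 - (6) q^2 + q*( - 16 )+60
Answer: 3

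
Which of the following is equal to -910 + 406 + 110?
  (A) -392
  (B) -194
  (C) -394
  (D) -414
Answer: C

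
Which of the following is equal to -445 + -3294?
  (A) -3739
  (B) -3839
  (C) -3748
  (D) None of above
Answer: A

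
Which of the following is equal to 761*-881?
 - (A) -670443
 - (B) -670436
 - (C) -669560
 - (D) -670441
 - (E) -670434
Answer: D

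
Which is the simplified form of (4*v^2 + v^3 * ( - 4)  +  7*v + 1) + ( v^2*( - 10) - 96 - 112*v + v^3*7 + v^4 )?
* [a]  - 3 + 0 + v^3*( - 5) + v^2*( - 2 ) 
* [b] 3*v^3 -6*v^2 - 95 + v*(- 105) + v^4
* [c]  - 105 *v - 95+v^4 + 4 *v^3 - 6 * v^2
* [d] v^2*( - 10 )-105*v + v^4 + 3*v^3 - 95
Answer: b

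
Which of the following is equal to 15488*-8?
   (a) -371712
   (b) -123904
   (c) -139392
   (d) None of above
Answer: b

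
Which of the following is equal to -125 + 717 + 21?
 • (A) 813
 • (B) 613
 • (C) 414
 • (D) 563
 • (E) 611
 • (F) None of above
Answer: B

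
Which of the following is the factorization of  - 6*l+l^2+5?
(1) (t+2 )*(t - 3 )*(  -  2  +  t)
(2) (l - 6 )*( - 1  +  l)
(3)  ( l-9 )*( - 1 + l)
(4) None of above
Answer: 4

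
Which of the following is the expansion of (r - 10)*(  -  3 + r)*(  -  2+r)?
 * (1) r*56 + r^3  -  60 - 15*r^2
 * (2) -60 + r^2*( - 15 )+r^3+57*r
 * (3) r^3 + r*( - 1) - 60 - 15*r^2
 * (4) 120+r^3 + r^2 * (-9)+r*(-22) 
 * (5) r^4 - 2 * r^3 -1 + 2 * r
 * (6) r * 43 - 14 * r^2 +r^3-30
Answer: 1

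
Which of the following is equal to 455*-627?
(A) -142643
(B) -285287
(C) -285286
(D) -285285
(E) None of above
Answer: D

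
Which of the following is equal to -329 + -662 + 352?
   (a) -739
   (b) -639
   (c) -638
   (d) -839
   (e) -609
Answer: b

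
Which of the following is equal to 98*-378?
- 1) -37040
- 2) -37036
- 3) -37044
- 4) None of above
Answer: 3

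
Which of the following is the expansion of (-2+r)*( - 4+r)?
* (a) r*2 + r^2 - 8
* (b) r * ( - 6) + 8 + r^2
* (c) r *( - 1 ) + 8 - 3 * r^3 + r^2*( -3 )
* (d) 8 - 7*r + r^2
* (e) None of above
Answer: b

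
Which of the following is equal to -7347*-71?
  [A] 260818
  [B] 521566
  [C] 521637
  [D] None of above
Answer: C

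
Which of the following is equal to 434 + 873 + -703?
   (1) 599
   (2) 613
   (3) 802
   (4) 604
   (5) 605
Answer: 4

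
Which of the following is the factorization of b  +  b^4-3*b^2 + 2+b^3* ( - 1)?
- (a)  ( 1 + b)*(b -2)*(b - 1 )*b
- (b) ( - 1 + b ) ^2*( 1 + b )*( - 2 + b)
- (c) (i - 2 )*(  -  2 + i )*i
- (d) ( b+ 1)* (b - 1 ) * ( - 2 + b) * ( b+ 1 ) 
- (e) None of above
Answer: d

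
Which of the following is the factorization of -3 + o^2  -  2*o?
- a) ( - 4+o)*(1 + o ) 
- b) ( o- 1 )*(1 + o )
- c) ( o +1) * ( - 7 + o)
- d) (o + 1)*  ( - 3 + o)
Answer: d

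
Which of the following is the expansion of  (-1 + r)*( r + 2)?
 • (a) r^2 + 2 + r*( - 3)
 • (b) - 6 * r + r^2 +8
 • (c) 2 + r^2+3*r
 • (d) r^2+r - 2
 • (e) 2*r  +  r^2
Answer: d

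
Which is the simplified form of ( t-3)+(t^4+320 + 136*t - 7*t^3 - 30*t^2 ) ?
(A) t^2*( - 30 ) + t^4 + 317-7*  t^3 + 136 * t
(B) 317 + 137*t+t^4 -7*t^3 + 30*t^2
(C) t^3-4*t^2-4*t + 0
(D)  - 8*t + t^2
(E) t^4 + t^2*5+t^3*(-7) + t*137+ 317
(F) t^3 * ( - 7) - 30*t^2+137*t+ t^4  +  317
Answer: F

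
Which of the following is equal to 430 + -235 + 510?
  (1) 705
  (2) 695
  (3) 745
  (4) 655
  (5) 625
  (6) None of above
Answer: 1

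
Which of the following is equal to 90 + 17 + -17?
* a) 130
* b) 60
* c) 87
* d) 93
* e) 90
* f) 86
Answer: e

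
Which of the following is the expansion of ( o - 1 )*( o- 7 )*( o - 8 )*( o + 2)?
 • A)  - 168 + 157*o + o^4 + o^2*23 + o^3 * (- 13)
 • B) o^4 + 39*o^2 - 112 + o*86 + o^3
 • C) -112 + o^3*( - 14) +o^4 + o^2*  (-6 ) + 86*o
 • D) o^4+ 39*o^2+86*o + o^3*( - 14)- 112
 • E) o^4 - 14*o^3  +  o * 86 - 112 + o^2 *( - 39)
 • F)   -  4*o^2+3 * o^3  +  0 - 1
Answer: D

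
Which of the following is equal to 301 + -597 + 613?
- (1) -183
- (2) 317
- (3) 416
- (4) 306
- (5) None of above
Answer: 2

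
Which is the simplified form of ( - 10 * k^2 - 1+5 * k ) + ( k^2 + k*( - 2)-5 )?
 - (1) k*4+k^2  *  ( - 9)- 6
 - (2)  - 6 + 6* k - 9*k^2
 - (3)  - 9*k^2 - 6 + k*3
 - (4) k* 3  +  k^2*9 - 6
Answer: 3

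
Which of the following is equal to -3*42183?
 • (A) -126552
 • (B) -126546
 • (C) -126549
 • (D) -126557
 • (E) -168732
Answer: C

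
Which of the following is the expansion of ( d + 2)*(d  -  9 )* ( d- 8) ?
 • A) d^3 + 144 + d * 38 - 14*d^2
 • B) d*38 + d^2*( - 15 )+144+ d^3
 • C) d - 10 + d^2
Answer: B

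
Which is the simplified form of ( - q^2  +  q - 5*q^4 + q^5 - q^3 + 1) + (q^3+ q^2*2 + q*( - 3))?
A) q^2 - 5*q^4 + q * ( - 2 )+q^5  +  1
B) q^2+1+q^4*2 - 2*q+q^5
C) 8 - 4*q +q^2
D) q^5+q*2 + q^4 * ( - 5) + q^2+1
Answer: A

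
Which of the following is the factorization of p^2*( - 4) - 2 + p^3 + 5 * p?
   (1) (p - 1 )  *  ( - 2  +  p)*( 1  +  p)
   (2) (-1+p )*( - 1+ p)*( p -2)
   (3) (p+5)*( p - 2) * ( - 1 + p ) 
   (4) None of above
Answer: 2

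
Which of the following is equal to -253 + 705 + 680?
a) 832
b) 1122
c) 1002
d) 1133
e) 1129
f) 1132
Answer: f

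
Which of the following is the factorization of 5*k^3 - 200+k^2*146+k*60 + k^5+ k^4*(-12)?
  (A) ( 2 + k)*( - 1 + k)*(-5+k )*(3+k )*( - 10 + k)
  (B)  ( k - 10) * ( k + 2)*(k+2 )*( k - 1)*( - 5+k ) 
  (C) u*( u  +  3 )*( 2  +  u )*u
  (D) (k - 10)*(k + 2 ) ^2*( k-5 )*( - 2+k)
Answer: B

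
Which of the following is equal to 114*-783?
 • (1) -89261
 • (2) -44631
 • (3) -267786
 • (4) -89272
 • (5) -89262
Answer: 5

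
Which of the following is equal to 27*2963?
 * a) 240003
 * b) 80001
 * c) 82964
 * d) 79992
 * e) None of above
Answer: b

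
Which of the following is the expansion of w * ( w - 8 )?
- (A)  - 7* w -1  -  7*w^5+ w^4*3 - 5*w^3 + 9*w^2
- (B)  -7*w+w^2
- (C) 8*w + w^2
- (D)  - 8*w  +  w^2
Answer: D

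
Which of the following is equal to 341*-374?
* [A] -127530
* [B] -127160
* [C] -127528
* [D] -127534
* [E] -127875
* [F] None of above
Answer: D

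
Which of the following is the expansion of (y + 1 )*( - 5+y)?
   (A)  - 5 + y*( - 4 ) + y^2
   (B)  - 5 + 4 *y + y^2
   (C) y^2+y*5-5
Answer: A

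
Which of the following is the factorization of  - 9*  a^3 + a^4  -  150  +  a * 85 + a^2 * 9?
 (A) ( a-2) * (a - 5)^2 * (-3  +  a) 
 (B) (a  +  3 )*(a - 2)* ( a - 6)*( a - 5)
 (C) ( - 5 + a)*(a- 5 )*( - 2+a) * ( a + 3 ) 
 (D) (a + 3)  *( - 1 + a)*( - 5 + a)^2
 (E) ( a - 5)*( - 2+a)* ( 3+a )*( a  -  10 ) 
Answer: C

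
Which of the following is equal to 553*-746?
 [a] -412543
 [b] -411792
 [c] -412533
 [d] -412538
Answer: d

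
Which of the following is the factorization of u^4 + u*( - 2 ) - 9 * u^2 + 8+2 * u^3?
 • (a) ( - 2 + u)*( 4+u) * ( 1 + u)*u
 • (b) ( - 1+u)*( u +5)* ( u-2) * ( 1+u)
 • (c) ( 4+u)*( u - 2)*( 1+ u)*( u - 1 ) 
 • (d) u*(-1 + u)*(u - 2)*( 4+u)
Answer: c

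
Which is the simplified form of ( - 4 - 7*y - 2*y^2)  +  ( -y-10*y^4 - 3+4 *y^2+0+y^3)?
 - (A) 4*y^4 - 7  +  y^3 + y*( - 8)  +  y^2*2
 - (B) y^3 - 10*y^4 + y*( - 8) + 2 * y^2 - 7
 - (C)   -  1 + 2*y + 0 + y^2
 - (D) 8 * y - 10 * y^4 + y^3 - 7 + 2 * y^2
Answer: B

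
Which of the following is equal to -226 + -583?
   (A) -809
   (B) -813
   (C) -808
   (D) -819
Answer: A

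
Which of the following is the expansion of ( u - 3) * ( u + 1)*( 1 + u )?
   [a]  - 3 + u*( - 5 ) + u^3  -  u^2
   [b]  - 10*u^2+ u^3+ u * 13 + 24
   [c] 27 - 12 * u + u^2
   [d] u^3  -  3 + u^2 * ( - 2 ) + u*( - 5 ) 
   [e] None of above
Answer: a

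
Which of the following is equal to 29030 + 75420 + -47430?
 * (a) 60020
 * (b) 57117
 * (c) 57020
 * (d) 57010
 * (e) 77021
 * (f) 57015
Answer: c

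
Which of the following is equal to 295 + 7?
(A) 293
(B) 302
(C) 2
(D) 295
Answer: B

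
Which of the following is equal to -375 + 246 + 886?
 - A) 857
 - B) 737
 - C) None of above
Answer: C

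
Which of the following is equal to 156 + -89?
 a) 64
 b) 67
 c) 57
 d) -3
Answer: b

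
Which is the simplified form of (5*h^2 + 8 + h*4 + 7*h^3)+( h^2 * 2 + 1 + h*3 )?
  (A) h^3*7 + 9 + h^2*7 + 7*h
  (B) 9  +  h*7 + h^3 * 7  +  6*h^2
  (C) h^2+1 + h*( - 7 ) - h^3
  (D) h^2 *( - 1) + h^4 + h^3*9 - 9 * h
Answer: A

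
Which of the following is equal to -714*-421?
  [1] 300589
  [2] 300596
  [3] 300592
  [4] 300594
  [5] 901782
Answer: 4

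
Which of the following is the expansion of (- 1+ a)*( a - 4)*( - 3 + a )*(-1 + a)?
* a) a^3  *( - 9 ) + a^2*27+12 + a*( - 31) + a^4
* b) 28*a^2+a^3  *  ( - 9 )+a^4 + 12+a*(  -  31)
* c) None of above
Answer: a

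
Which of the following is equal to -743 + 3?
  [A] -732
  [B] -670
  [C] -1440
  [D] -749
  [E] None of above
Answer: E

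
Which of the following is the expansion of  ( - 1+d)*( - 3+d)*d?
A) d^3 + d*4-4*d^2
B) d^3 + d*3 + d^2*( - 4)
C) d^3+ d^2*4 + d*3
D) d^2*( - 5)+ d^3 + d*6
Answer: B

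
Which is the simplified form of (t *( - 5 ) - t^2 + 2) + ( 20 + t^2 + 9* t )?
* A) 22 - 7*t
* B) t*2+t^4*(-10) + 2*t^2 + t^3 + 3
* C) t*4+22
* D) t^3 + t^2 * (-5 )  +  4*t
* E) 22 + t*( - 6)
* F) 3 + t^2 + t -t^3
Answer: C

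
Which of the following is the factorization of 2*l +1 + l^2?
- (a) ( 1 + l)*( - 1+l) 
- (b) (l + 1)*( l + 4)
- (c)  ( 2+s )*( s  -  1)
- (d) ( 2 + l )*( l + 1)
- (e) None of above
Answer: e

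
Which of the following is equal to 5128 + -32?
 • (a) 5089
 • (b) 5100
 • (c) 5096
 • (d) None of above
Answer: c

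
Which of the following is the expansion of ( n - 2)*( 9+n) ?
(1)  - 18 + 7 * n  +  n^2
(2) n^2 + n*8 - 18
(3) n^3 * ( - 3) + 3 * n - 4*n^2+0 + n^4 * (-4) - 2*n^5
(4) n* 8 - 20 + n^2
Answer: 1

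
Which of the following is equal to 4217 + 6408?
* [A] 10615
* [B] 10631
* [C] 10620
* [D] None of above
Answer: D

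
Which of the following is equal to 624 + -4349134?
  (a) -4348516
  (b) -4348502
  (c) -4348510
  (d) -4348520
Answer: c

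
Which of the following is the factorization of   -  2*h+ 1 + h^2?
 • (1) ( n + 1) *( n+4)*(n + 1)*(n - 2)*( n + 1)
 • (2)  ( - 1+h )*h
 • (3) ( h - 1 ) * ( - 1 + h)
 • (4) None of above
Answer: 3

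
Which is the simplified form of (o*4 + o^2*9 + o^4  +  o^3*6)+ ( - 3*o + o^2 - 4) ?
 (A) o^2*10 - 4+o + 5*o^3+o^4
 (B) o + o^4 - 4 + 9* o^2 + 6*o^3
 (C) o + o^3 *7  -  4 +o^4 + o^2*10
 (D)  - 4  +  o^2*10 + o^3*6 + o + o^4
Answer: D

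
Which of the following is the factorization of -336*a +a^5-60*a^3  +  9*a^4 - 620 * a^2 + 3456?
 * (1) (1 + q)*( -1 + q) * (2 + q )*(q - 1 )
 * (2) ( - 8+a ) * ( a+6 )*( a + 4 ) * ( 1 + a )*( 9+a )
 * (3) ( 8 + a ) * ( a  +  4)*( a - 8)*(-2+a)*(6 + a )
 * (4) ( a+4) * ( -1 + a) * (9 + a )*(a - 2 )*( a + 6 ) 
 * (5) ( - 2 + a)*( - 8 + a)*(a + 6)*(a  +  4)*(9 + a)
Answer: 5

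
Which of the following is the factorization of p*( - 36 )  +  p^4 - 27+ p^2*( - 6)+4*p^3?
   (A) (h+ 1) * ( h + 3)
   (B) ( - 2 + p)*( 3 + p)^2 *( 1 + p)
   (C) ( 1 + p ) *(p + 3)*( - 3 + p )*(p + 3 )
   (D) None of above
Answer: C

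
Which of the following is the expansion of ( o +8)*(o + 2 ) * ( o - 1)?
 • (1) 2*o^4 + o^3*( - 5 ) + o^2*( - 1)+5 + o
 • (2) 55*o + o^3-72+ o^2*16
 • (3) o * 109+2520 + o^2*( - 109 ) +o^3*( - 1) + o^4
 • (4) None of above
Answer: 4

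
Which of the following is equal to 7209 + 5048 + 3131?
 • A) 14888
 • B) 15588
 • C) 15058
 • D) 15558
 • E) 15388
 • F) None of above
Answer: E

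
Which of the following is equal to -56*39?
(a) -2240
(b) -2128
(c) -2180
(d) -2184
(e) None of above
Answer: d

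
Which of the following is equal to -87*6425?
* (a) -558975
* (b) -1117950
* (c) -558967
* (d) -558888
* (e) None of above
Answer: a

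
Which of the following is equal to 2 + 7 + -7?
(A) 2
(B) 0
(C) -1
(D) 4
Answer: A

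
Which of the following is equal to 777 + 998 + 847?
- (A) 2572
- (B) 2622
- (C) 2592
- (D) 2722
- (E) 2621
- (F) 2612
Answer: B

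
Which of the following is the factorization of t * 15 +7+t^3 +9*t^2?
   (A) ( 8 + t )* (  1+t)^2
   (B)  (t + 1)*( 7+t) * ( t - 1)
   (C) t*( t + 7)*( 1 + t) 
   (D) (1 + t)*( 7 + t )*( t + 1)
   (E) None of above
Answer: D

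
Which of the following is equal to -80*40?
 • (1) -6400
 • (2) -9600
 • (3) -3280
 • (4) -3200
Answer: 4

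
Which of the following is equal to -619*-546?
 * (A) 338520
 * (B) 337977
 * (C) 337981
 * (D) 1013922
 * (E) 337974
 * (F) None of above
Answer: E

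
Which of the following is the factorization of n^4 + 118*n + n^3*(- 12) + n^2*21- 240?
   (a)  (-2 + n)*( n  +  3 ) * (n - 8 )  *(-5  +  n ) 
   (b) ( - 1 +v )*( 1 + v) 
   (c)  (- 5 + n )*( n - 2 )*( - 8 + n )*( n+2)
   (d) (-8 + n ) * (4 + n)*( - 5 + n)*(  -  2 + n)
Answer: a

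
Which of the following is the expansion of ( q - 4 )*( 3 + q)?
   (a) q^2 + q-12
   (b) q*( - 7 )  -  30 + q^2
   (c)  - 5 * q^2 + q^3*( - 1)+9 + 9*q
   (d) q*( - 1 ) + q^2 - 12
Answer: d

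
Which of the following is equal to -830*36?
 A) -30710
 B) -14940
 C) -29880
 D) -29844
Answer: C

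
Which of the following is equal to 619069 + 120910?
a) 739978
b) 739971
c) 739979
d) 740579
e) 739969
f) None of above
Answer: c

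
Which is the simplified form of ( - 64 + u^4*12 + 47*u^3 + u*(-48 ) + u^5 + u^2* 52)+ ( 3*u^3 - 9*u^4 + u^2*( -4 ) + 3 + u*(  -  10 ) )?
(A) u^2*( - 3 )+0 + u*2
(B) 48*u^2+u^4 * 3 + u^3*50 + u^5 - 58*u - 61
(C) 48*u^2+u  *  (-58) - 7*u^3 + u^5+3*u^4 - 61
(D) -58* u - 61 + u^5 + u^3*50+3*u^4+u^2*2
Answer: B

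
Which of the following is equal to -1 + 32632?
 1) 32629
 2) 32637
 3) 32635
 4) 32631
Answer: 4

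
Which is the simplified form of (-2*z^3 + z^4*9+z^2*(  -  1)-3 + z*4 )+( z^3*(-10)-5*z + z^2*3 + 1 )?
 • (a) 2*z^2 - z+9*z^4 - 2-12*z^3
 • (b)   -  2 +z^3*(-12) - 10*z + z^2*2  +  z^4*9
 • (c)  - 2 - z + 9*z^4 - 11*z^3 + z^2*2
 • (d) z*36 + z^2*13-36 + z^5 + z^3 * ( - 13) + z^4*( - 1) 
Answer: a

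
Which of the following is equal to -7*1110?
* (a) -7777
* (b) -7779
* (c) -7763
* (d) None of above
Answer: d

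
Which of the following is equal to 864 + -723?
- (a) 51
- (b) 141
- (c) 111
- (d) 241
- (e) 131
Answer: b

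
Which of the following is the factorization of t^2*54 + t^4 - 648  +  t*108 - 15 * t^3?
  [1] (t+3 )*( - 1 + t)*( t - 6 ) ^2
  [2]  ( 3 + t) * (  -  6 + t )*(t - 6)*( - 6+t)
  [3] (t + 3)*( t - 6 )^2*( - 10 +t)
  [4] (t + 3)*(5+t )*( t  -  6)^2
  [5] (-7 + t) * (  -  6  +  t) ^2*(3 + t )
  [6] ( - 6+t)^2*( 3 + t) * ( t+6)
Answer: 2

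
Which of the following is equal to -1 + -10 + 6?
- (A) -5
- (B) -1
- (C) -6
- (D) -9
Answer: A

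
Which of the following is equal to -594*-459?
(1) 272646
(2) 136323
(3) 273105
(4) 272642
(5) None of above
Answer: 1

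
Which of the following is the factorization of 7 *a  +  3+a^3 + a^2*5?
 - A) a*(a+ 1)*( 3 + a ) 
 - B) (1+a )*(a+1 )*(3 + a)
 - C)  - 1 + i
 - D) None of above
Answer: B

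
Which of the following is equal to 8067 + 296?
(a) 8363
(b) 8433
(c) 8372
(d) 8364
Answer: a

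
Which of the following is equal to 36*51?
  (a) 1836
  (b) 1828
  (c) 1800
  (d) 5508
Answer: a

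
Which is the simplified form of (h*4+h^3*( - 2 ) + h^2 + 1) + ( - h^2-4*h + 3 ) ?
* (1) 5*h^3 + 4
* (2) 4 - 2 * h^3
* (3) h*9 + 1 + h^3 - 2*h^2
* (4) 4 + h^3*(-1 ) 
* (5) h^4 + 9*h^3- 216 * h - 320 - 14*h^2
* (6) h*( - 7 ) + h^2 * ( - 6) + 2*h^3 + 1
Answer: 2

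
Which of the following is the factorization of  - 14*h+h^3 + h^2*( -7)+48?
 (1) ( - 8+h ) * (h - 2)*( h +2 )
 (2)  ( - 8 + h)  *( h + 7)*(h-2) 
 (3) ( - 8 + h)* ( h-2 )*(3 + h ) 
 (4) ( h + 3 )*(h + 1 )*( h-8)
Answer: 3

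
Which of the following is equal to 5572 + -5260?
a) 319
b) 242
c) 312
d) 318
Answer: c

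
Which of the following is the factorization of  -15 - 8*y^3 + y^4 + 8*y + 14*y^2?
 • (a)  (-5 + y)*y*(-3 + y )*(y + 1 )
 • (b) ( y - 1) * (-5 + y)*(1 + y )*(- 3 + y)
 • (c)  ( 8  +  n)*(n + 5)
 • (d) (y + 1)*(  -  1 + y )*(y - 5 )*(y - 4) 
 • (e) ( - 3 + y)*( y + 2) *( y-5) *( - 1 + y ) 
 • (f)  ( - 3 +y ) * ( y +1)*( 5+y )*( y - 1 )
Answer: b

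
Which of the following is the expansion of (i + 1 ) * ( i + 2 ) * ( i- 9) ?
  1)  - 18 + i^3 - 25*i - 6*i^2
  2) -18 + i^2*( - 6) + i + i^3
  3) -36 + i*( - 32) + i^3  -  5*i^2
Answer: 1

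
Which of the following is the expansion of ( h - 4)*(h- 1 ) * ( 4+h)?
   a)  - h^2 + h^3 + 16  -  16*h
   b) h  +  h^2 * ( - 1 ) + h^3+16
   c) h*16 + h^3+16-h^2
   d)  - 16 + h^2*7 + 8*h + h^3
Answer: a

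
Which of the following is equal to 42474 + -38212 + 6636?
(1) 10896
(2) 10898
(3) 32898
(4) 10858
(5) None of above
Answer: 2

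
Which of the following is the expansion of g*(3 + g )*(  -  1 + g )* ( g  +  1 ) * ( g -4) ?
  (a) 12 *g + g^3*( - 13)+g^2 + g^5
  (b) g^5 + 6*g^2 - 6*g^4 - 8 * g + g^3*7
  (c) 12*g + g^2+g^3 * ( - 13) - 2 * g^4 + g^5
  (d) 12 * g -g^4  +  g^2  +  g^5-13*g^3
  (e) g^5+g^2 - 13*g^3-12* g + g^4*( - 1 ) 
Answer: d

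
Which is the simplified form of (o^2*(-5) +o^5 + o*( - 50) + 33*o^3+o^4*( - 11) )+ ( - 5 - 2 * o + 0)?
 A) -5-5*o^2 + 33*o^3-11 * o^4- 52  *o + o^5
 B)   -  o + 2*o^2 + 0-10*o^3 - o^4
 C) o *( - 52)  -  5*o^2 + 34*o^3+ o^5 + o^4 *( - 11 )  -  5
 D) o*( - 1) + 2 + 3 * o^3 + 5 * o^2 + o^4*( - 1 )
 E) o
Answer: A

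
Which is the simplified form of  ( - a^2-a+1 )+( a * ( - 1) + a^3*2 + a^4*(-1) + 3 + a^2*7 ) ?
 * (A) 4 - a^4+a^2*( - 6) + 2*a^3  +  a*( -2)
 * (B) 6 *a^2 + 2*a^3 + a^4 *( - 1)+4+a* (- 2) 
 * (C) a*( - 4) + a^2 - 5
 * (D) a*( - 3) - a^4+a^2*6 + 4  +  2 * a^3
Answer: B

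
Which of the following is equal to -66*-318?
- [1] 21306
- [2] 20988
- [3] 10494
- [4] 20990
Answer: 2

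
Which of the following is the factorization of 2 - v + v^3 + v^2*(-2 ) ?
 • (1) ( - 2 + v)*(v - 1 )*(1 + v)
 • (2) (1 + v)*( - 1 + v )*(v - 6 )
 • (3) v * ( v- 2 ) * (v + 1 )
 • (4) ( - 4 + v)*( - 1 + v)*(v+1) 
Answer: 1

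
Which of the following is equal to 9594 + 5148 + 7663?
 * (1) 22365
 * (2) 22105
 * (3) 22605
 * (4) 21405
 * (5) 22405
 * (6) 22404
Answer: 5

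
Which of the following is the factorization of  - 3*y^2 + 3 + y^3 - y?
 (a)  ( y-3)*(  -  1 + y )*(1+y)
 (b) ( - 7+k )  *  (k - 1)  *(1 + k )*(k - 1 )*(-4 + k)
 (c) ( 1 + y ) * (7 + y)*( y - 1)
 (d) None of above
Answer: a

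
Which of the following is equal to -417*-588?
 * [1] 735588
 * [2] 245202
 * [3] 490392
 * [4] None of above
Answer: 4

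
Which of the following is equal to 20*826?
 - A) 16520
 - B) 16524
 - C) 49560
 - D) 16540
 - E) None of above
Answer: A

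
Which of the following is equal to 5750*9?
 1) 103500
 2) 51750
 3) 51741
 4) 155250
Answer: 2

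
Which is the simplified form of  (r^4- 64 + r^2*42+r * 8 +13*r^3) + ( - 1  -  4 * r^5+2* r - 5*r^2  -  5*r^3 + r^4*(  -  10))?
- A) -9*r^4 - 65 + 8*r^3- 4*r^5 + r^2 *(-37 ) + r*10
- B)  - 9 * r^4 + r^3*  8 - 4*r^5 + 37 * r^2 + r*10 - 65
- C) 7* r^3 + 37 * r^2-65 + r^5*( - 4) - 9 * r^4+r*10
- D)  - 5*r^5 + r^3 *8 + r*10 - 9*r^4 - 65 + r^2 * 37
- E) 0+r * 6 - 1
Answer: B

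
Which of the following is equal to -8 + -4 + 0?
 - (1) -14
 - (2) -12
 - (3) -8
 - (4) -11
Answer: 2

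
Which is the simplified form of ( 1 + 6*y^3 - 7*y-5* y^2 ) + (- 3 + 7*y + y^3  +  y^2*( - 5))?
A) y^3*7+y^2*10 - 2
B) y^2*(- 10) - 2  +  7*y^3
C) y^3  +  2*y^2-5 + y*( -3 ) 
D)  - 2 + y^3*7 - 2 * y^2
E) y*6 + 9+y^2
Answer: B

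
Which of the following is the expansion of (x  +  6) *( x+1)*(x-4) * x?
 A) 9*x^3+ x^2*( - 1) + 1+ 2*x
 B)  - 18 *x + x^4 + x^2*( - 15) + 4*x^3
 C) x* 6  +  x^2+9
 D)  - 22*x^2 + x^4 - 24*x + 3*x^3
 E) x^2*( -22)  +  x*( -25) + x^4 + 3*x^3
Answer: D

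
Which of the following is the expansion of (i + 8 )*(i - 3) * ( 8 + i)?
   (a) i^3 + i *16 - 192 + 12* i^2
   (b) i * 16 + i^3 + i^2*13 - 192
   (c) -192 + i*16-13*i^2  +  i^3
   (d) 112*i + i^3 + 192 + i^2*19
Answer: b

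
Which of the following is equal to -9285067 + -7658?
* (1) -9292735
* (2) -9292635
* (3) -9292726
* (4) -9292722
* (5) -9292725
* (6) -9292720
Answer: 5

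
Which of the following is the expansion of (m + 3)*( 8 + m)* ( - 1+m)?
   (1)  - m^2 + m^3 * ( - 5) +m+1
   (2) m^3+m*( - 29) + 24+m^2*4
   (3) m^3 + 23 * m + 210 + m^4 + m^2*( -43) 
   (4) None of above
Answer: 4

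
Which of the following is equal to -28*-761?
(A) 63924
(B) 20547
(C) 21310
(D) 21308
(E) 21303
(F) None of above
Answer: D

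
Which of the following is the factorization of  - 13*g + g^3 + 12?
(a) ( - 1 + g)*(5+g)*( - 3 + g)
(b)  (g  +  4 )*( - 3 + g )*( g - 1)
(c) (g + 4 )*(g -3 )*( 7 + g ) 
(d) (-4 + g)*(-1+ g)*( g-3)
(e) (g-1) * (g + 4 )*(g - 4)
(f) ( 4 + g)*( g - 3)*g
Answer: b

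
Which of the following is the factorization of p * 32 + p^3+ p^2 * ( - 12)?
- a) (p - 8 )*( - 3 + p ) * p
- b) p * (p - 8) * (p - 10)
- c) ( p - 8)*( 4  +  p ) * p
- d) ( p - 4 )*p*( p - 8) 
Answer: d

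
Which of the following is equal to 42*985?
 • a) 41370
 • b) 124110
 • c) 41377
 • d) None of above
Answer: a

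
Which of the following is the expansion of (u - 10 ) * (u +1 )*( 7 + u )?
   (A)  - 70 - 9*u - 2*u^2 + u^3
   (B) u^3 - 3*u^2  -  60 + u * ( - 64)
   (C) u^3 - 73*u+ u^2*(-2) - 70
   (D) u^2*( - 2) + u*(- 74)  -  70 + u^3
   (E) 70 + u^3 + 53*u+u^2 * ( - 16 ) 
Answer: C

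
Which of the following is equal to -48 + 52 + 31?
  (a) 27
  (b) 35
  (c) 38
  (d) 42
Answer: b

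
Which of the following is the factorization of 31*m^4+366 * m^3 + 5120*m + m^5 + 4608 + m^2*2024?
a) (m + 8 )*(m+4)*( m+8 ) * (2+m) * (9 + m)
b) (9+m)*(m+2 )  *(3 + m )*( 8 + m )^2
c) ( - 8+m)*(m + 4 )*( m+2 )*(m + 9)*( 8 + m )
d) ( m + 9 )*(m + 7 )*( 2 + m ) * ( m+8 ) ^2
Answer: a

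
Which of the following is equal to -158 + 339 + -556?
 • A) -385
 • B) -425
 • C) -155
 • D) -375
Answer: D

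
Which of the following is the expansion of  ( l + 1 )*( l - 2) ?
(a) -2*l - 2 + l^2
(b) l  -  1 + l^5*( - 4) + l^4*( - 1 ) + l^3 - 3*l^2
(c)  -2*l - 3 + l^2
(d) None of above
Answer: d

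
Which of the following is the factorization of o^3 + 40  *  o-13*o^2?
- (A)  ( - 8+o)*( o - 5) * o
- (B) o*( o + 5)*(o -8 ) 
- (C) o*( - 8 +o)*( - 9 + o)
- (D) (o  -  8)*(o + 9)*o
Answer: A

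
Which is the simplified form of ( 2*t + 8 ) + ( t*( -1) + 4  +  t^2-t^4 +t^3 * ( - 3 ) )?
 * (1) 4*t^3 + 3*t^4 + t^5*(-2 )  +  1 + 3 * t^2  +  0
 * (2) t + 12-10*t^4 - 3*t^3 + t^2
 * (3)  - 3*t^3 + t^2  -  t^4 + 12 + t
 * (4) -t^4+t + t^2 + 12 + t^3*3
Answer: 3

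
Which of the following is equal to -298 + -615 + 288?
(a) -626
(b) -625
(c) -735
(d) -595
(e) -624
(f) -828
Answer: b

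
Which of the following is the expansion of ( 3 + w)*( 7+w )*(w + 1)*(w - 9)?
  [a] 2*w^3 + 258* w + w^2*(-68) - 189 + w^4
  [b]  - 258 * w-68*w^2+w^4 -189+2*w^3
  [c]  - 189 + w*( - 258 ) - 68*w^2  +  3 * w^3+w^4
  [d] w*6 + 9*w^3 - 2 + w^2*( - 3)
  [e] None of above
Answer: b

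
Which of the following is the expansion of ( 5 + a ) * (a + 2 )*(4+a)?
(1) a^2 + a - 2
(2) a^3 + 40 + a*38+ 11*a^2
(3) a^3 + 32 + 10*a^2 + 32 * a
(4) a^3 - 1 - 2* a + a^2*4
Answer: 2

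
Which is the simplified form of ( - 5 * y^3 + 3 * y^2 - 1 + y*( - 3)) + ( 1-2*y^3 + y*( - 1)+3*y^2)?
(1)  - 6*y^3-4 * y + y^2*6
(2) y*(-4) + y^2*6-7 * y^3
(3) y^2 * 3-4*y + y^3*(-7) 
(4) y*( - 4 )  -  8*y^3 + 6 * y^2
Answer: 2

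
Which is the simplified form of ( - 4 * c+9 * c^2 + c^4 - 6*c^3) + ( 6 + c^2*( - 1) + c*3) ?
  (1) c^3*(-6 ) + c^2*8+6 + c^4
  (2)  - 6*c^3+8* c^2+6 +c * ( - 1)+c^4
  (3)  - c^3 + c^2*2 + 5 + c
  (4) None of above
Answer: 2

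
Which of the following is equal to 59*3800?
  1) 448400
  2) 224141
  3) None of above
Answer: 3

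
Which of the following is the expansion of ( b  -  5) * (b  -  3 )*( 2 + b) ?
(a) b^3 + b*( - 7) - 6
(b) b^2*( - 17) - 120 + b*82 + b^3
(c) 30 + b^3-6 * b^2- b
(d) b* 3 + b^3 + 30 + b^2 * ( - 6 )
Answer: c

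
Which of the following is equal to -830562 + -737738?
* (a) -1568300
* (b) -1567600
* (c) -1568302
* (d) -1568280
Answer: a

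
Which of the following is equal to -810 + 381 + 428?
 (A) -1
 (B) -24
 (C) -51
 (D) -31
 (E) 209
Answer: A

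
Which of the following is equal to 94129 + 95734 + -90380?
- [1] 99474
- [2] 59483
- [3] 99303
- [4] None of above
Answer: 4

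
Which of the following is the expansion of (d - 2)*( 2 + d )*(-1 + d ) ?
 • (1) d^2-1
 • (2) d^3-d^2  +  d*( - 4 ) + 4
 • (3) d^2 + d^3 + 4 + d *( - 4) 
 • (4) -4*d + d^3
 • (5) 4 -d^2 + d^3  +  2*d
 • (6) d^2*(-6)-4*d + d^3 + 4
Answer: 2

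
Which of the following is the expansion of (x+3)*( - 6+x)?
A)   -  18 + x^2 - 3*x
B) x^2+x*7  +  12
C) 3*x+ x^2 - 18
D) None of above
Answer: A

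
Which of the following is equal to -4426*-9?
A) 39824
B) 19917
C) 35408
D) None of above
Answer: D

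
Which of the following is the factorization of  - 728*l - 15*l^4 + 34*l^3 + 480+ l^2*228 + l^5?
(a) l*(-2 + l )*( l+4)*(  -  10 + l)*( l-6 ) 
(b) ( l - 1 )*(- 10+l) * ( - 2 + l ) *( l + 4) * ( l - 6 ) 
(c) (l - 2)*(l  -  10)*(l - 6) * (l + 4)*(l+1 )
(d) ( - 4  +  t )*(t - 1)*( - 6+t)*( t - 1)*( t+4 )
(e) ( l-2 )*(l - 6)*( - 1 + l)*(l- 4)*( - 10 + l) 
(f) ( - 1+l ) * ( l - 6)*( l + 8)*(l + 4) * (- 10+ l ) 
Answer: b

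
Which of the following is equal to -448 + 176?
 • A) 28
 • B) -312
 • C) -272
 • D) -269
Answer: C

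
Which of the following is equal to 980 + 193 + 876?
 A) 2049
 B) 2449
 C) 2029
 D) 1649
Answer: A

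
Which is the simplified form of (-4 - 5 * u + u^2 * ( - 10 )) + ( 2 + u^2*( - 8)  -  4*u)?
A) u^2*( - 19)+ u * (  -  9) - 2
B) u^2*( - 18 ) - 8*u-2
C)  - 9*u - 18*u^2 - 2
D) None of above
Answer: C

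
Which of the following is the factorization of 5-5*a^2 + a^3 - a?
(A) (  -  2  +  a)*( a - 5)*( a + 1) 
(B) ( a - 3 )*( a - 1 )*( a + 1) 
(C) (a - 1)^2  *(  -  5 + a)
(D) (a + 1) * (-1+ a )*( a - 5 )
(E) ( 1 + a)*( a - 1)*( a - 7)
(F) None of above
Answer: D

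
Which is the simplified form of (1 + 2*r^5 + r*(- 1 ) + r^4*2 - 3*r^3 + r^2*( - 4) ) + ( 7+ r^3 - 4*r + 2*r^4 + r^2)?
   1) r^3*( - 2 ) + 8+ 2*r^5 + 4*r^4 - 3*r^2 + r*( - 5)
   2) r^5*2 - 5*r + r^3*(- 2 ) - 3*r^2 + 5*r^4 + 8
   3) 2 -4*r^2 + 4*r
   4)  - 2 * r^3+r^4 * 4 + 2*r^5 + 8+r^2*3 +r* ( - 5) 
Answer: 1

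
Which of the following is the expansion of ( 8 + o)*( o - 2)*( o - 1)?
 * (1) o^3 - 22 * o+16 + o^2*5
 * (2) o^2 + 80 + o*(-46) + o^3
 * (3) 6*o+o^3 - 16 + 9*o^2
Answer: 1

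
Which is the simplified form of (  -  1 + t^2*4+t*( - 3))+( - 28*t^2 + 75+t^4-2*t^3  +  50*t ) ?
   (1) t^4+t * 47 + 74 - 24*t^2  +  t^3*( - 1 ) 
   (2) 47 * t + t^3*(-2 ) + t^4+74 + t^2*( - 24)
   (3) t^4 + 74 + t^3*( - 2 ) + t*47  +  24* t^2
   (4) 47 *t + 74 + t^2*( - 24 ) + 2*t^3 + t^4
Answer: 2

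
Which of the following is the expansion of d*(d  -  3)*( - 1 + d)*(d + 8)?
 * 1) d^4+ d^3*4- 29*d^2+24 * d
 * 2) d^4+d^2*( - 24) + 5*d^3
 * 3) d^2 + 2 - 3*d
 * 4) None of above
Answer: 1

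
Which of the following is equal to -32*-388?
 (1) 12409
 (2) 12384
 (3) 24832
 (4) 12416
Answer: 4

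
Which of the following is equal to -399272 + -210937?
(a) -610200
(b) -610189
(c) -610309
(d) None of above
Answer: d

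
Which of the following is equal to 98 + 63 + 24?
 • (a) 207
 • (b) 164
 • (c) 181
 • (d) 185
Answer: d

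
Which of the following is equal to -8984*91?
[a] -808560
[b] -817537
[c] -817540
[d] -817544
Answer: d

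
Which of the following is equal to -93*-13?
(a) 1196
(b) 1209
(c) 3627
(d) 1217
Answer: b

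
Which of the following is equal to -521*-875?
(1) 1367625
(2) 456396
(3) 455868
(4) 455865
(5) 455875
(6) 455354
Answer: 5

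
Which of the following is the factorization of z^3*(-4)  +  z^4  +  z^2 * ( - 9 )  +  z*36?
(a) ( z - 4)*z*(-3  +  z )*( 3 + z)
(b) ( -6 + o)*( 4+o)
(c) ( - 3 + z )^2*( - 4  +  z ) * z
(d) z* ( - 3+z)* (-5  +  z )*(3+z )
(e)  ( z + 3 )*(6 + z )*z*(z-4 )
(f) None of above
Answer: a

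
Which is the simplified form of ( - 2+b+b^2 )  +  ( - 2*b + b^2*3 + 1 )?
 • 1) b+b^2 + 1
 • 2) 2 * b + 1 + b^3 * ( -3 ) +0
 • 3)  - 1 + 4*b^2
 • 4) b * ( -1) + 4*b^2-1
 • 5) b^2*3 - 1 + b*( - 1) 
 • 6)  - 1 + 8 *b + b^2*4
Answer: 4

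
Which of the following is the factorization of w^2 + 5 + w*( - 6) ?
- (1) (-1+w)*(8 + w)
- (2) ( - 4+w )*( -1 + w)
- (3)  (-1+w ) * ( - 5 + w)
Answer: 3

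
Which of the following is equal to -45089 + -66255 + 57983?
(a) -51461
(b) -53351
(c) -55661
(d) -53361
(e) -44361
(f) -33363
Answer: d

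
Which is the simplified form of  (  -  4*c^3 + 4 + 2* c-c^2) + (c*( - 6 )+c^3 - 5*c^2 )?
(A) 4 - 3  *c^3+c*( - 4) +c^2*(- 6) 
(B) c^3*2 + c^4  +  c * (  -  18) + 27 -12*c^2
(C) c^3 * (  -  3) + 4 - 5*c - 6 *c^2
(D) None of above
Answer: A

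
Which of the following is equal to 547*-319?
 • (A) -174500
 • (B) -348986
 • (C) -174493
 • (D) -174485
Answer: C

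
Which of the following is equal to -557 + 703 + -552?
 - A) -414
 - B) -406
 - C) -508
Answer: B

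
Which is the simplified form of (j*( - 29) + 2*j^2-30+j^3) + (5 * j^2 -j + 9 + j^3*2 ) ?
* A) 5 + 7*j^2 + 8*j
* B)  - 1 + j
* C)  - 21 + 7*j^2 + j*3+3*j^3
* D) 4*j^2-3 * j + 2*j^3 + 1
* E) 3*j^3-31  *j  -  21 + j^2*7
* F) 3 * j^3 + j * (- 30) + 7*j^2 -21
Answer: F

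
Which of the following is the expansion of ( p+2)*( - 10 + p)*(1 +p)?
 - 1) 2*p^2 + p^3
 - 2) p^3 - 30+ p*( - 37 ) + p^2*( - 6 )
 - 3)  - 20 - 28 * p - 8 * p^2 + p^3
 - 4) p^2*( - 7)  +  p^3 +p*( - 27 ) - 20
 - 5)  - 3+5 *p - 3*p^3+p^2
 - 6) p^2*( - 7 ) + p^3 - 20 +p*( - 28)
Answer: 6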